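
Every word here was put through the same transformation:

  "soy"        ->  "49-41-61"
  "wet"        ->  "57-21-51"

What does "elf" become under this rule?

s(#19)→49 and o(#15)→41: differences scale by 2, so n = 2·pos + 11. The formula is n = 2×(alphabet index, a=1) + 11.
On elf: e=5→21, l=12→35, f=6→23.

21-35-23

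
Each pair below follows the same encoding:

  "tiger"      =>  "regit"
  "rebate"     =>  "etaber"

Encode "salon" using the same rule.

The output letters match the input read backwards: tiger reversed is regit. It's just the letters in reverse order.
On salon: reverse → nolas.

nolas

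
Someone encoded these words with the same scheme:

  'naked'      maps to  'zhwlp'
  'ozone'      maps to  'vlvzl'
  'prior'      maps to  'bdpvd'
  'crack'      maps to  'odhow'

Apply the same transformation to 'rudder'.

The shift depends on letter class: consonant n→z is +12, but vowel a→h is +7. The rule splits by letter class: vowels +7, consonants +12.
For rudder: r(cons)+12=d, u(vowel)+7=b, d(cons)+12=p, d(cons)+12=p, e(vowel)+7=l, r(cons)+12=d.

dbppld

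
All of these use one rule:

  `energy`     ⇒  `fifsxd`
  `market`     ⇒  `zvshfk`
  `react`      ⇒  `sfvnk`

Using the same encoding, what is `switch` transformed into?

blpkng

e(4)→f(5) and n(13)→i(8) fit y≡9x+21 (mod 26); the inverse of 9 mod 26 is 3. This is an affine cipher: with a=0,…,z=25, each position x becomes (9x+21) mod 26.
Applying it to switch: s(18)→9·18+21≡1=b; w(22)→9·22+21≡11=l; i(8)→9·8+21≡15=p; t(19)→9·19+21≡10=k; c(2)→9·2+21≡13=n; h(7)→9·7+21≡6=g (all mod 26).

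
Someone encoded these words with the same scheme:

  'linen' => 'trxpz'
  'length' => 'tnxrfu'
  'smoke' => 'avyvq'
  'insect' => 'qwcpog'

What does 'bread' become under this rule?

jaolp

In linen: l→t is +8, i→r is +9, n→x is +10, e→p is +11 — the shift increases by 1 each position. Letter i (0-indexed) is shifted by i+8, so successive shifts are 8, 9, 10, ….
For bread: b+8=j, r+9=a, e+10=o, a+11=l, d+12=p.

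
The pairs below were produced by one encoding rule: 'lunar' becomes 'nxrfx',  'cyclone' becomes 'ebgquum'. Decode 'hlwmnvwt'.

fishhook

In lunar: l→n is +2, u→x is +3, n→r is +4, a→f is +5 — the shift increases by 1 each position. Letter i (0-indexed) is shifted by i+2, so successive shifts are 2, 3, 4, ….
Undoing it on hlwmnvwt: h−2=f, l−3=i, w−4=s, m−5=h, n−6=h, v−7=o, w−8=o, t−9=k.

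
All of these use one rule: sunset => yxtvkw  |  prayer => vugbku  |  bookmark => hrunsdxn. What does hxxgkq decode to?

burden

The shifts repeat in a cycle of length 2: positions 0,1,… shift by +6, +3, then the pattern repeats.
Undoing it on hxxgkq: h−6=b, x−3=u, x−6=r, g−3=d, k−6=e, q−3=n.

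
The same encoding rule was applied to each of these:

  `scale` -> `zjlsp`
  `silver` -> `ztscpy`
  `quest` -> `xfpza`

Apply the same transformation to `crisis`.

jytztz

The shift depends on letter class: consonant s→z is +7, but vowel a→l is +11. The rule splits by letter class: vowels +11, consonants +7.
For crisis: c(cons)+7=j, r(cons)+7=y, i(vowel)+11=t, s(cons)+7=z, i(vowel)+11=t, s(cons)+7=z.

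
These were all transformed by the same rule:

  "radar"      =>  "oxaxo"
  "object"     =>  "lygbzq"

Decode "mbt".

pew

Compare letters: r→o is +23, a→x is +23, d→a is +23 — a constant shift. It's a constant shift of +23 (ROT23).
Decoding mbt: m−23=p, b−23=e, t−23=w.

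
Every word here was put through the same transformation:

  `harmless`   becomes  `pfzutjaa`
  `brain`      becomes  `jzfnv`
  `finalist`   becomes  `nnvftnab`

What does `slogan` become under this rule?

The rule splits by letter class: vowels +5, consonants +8.
Applying it to slogan: s(cons)+8=a, l(cons)+8=t, o(vowel)+5=t, g(cons)+8=o, a(vowel)+5=f, n(cons)+8=v.

attofv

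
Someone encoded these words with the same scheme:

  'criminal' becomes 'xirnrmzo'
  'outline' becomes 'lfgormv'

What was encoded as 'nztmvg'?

Each letter is replaced by its mirror in the alphabet: a↔z, b↔y, c↔x, and so on (the Atbash cipher).
Reversing it on nztmvg: n↔m, z↔a, t↔g, m↔n, v↔e, g↔t.

magnet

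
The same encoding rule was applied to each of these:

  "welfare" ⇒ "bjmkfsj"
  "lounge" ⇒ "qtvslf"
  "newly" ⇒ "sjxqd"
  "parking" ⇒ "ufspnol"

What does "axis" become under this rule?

It's a Vigenère-style cipher with numeric key [5,5,1]: position i shifts by key[i mod 3].
On axis: a+5=f, x+5=c, i+1=j, s+5=x.

fcjx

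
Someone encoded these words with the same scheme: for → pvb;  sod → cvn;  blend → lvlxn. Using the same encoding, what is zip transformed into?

jpz

The shift depends on letter class: consonant f→p is +10, but vowel o→v is +7. The rule splits by letter class: vowels +7, consonants +10.
On zip: z(cons)+10=j, i(vowel)+7=p, p(cons)+10=z.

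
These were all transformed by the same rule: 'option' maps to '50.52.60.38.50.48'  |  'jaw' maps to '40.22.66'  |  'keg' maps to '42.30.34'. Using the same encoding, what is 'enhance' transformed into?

30.48.36.22.48.26.30

o(#15)→50 and p(#16)→52: differences scale by 2, so n = 2·pos + 20. The formula is n = 2×(alphabet index, a=1) + 20.
On enhance: e=5→30, n=14→48, h=8→36, a=1→22, n=14→48, c=3→26, e=5→30.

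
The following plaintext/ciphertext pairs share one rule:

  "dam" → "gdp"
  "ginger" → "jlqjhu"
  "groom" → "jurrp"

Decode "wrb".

toy

This is a Caesar cipher with shift 3.
Reversing it on wrb: w−3=t, r−3=o, b−3=y.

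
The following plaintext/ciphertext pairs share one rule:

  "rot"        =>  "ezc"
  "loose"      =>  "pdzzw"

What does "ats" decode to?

The output letters match the input read backwards, each shifted +11: rot reversed is tor. The word is reversed, then every letter is shifted forward by 11.
Undoing it on ats: shift back: a−11=p, t−11=i, s−11=h → pih; then reverse → hip.

hip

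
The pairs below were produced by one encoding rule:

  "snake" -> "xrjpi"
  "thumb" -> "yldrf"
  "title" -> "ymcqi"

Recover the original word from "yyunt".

Shifts by position in snake: pos 0: s→x (+5), pos 1: n→r (+4), pos 2: a→j (+9), pos 3: k→p (+5), pos 4: e→i (+4) — repeating every 3. It's a Vigenère-style cipher with numeric key [5,4,9]: position i shifts by key[i mod 3].
Undoing it on yyunt: y−5=t, y−4=u, u−9=l, n−5=i, t−4=p.

tulip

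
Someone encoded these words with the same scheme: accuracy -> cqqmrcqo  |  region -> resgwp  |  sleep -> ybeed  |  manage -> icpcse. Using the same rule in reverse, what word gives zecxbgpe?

Treating letters as 0–25, the rule is x ↦ 7x + 2 (mod 26).
Reversing it on zecxbgpe: z(25)→15·(25−2)≡7=h; e(4)→15·(4−2)≡4=e; c(2)→15·(2−2)≡0=a; x(23)→15·(23−2)≡3=d; b(1)→15·(1−2)≡11=l; g(6)→15·(6−2)≡8=i; p(15)→15·(15−2)≡13=n; e(4)→15·(4−2)≡4=e (all mod 26).

headline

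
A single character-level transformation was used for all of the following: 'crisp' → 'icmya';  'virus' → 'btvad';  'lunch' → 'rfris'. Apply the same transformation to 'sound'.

A repeating key of period 3 is used — shifts +6, +11, +4 over and over.
Applying it to sound: s+6=y, o+11=z, u+4=y, n+6=t, d+11=o.

yzyto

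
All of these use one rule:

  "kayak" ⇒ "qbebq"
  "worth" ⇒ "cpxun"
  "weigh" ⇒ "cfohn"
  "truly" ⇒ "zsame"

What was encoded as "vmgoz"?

plant

Shifts by position in kayak: pos 0: k→q (+6), pos 1: a→b (+1), pos 2: y→e (+6), pos 3: a→b (+1) — repeating every 2. The shifts repeat in a cycle of length 2: positions 0,1,… shift by +6, +1, then the pattern repeats.
Undoing it on vmgoz: v−6=p, m−1=l, g−6=a, o−1=n, z−6=t.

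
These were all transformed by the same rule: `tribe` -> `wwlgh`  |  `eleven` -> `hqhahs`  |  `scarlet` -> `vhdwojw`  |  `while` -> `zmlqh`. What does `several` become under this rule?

Shifts by position in tribe: pos 0: t→w (+3), pos 1: r→w (+5), pos 2: i→l (+3), pos 3: b→g (+5) — repeating every 2. The shifts repeat in a cycle of length 2: positions 0,1,… shift by +3, +5, then the pattern repeats.
On several: s+3=v, e+5=j, v+3=y, e+5=j, r+3=u, a+5=f, l+3=o.

vjyjufo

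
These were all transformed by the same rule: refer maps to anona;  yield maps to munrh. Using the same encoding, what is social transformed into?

The output letters match the input read backwards, each shifted +9: refer reversed is refer. The word is reversed, then every letter is shifted forward by 9.
For social: reverse → laicos; then shift: l+9=u, a+9=j, i+9=r, c+9=l, o+9=x, s+9=b.

ujrlxb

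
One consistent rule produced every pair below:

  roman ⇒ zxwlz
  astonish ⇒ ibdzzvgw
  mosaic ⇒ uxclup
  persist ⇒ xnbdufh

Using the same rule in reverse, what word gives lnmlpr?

In roman: r→z is +8, o→x is +9, m→w is +10, a→l is +11 — the shift increases by 1 each position. Each letter shifts forward by (position + 8), i.e. 8, 9, 10, … — the shift grows by one for each successive letter.
Reversing it on lnmlpr: l−8=d, n−9=e, m−10=c, l−11=a, p−12=d, r−13=e.

decade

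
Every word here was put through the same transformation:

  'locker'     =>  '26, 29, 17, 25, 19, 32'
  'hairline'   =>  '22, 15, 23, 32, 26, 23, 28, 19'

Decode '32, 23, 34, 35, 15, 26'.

Each letter is replaced by its alphabet position (a=1..z=26) + 14.
Decoding 32, 23, 34, 35, 15, 26: 32→(32−14)÷1=18=r, 23→(23−14)÷1=9=i, 34→(34−14)÷1=20=t, 35→(35−14)÷1=21=u, 15→(15−14)÷1=1=a, 26→(26−14)÷1=12=l.

ritual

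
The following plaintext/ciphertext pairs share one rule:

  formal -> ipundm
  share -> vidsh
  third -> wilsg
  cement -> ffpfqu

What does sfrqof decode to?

people

Shifts by position in formal: pos 0: f→i (+3), pos 1: o→p (+1), pos 2: r→u (+3), pos 3: m→n (+1) — repeating every 2. A repeating key of period 2 is used — shifts +3, +1 over and over.
Undoing it on sfrqof: s−3=p, f−1=e, r−3=o, q−1=p, o−3=l, f−1=e.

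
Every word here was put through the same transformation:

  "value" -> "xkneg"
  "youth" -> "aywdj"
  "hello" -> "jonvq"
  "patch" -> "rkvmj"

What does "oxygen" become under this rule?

qhaqgx

Shifts by position in value: pos 0: v→x (+2), pos 1: a→k (+10), pos 2: l→n (+2), pos 3: u→e (+10) — repeating every 2. It's a Vigenère-style cipher with numeric key [2,10]: position i shifts by key[i mod 2].
For oxygen: o+2=q, x+10=h, y+2=a, g+10=q, e+2=g, n+10=x.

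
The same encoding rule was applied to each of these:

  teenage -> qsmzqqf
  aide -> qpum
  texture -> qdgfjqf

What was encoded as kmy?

may

Two steps: reverse the string, then apply a Caesar shift of +12.
Undoing it on kmy: shift back: k−12=y, m−12=a, y−12=m → yam; then reverse → may.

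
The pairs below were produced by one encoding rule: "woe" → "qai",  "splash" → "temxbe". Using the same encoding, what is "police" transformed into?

The output letters match the input read backwards, each shifted +12: woe reversed is eow. Two steps: reverse the string, then apply a Caesar shift of +12.
Applying it to police: reverse → ecilop; then shift: e+12=q, c+12=o, i+12=u, l+12=x, o+12=a, p+12=b.

qouxab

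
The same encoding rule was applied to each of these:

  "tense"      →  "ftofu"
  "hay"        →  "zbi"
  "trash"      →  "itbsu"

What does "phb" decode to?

ago

The output letters match the input read backwards, each shifted +1: tense reversed is esnet. The word is reversed, then every letter is shifted forward by 1.
Decoding phb: shift back: p−1=o, h−1=g, b−1=a → oga; then reverse → ago.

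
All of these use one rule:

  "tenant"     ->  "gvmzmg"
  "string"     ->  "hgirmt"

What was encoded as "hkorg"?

split

Each pair mirrors across the alphabet (t↔g, e↔v, n↔m): positions sum to 25. Each letter is replaced by its mirror in the alphabet: a↔z, b↔y, c↔x, and so on (the Atbash cipher).
Undoing it on hkorg: h↔s, k↔p, o↔l, r↔i, g↔t.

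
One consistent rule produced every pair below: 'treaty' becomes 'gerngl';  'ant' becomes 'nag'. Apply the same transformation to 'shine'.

This is a Caesar cipher with shift 13.
On shine: s+13=f, h+13=u, i+13=v, n+13=a, e+13=r.

fuvar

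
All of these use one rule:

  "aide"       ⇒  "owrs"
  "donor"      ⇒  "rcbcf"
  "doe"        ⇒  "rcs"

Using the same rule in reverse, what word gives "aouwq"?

magic

Compare letters: a→o is +14, i→w is +14, d→r is +14 — a constant shift. Every letter moves 14 places later in the alphabet, wrapping around z→a.
Decoding aouwq: a−14=m, o−14=a, u−14=g, w−14=i, q−14=c.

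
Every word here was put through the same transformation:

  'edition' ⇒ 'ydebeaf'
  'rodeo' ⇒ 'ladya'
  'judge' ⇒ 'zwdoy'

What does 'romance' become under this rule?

e(4)→y(24) and d(3)→d(3) fit y≡21x+18 (mod 26); the inverse of 21 mod 26 is 5. Treating letters as 0–25, the rule is x ↦ 21x + 18 (mod 26).
On romance: r(17)→21·17+18≡11=l; o(14)→21·14+18≡0=a; m(12)→21·12+18≡10=k; a(0)→21·0+18≡18=s; n(13)→21·13+18≡5=f; c(2)→21·2+18≡8=i; e(4)→21·4+18≡24=y (all mod 26).

laksfiy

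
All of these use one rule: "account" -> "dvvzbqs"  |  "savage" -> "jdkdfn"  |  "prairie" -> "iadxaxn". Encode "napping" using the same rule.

qdiixqf

a(0)→d(3) and c(2)→v(21) fit y≡9x+3 (mod 26); the inverse of 9 mod 26 is 3. Treating letters as 0–25, the rule is x ↦ 9x + 3 (mod 26).
For napping: n(13)→9·13+3≡16=q; a(0)→9·0+3≡3=d; p(15)→9·15+3≡8=i; p(15)→9·15+3≡8=i; i(8)→9·8+3≡23=x; n(13)→9·13+3≡16=q; g(6)→9·6+3≡5=f (all mod 26).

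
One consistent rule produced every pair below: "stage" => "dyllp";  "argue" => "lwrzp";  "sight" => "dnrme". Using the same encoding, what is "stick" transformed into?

Shifts by position in stage: pos 0: s→d (+11), pos 1: t→y (+5), pos 2: a→l (+11), pos 3: g→l (+5) — repeating every 2. The shifts repeat in a cycle of length 2: positions 0,1,… shift by +11, +5, then the pattern repeats.
Applying it to stick: s+11=d, t+5=y, i+11=t, c+5=h, k+11=v.

dythv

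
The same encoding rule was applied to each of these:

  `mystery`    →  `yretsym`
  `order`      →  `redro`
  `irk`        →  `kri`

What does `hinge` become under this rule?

egnih

The output letters match the input read backwards: mystery reversed is yretsym. It's just the letters in reverse order.
On hinge: reverse → egnih.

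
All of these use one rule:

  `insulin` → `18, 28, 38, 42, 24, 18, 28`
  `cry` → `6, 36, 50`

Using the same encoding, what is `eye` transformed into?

10, 50, 10

i(#9)→18 and n(#14)→28: differences scale by 2, so n = 2·pos + 0. Each letter becomes 2×(its alphabet position, a=1..z=26).
Applying it to eye: e=5→10, y=25→50, e=5→10.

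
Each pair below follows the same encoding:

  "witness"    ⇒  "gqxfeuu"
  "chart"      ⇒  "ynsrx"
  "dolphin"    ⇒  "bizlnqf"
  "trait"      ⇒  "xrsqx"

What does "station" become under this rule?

uxsxqif

w(22)→g(6) and i(8)→q(16) fit y≡3x+18 (mod 26); the inverse of 3 mod 26 is 9. Treating letters as 0–25, the rule is x ↦ 3x + 18 (mod 26).
Applying it to station: s(18)→3·18+18≡20=u; t(19)→3·19+18≡23=x; a(0)→3·0+18≡18=s; t(19)→3·19+18≡23=x; i(8)→3·8+18≡16=q; o(14)→3·14+18≡8=i; n(13)→3·13+18≡5=f (all mod 26).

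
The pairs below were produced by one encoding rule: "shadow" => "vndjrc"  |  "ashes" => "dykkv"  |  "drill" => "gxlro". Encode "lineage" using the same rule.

ooqkdmh

It's a Vigenère-style cipher with numeric key [3,6]: position i shifts by key[i mod 2].
On lineage: l+3=o, i+6=o, n+3=q, e+6=k, a+3=d, g+6=m, e+3=h.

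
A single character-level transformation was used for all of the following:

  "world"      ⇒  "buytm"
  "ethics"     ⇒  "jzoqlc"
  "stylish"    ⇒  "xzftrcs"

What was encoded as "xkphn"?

In world: w→b is +5, o→u is +6, r→y is +7, l→t is +8 — the shift increases by 1 each position. Letter i (0-indexed) is shifted by i+5, so successive shifts are 5, 6, 7, ….
Decoding xkphn: x−5=s, k−6=e, p−7=i, h−8=z, n−9=e.

seize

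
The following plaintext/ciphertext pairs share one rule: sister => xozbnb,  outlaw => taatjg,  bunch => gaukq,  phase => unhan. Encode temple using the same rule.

yktxuo

In sister: s→x is +5, i→o is +6, s→z is +7, t→b is +8 — the shift increases by 1 each position. The shift increases by 1 at each position, starting from +5: 5, 6, 7, ….
For temple: t+5=y, e+6=k, m+7=t, p+8=x, l+9=u, e+10=o.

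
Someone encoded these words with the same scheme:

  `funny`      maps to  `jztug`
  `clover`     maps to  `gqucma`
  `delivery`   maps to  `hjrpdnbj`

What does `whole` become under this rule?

amusm

In funny: f→j is +4, u→z is +5, n→t is +6, n→u is +7 — the shift increases by 1 each position. Letter i (0-indexed) is shifted by i+4, so successive shifts are 4, 5, 6, ….
Applying it to whole: w+4=a, h+5=m, o+6=u, l+7=s, e+8=m.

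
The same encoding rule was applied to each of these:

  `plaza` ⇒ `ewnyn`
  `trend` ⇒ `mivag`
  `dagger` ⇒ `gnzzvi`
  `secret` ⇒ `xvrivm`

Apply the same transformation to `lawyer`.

p(15)→e(4) and l(11)→w(22) fit y≡15x+13 (mod 26); the inverse of 15 mod 26 is 7. Treating letters as 0–25, the rule is x ↦ 15x + 13 (mod 26).
For lawyer: l(11)→15·11+13≡22=w; a(0)→15·0+13≡13=n; w(22)→15·22+13≡5=f; y(24)→15·24+13≡9=j; e(4)→15·4+13≡21=v; r(17)→15·17+13≡8=i (all mod 26).

wnfjvi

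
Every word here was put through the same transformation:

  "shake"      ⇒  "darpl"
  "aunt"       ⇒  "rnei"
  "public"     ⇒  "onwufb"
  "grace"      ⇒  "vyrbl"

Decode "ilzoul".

s(18)→d(3) and h(7)→a(0) fit y≡5x+17 (mod 26); the inverse of 5 mod 26 is 21. This is an affine cipher: with a=0,…,z=25, each position x becomes (5x+17) mod 26.
Undoing it on ilzoul: i(8)→21·(8−17)≡19=t; l(11)→21·(11−17)≡4=e; z(25)→21·(25−17)≡12=m; o(14)→21·(14−17)≡15=p; u(20)→21·(20−17)≡11=l; l(11)→21·(11−17)≡4=e (all mod 26).

temple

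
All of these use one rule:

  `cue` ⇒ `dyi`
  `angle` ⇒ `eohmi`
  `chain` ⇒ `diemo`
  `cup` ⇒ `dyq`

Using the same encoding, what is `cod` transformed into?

The shift depends on letter class: consonant c→d is +1, but vowel u→y is +4. Two shifts are in play — +4 for a/e/i/o/u, +1 for every other letter.
On cod: c(cons)+1=d, o(vowel)+4=s, d(cons)+1=e.

dse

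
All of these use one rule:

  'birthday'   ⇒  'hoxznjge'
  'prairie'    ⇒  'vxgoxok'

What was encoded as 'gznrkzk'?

Compare letters: b→h is +6, i→o is +6, r→x is +6 — a constant shift. Each letter is shifted forward by 6 in the alphabet (a Caesar shift of +6).
Reversing it on gznrkzk: g−6=a, z−6=t, n−6=h, r−6=l, k−6=e, z−6=t, k−6=e.

athlete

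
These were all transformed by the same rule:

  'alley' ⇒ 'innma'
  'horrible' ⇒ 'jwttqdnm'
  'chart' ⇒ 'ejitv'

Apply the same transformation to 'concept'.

ewpemrv

The shift depends on letter class: consonant l→n is +2, but vowel a→i is +8. Vowels shift forward by 8 and consonants shift forward by 2.
For concept: c(cons)+2=e, o(vowel)+8=w, n(cons)+2=p, c(cons)+2=e, e(vowel)+8=m, p(cons)+2=r, t(cons)+2=v.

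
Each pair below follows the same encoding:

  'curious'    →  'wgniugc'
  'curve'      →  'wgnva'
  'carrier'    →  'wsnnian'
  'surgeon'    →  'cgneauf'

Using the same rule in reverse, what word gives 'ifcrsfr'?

Treating letters as 0–25, the rule is x ↦ 15x + 18 (mod 26).
Reversing it on ifcrsfr: i(8)→7·(8−18)≡8=i; f(5)→7·(5−18)≡13=n; c(2)→7·(2−18)≡18=s; r(17)→7·(17−18)≡19=t; s(18)→7·(18−18)≡0=a; f(5)→7·(5−18)≡13=n; r(17)→7·(17−18)≡19=t (all mod 26).

instant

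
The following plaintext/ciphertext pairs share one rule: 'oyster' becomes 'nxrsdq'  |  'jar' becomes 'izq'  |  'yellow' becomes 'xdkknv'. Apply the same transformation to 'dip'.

cho

Compare letters: o→n is +25, y→x is +25, s→r is +25 — a constant shift. It's a constant shift of +25 (ROT25).
On dip: d+25=c, i+25=h, p+25=o.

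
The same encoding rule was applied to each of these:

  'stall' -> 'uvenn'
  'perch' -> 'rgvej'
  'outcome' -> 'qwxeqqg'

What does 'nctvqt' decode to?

laptop

Shifts by position in stall: pos 0: s→u (+2), pos 1: t→v (+2), pos 2: a→e (+4), pos 3: l→n (+2), pos 4: l→n (+2) — repeating every 3. A repeating key of period 3 is used — shifts +2, +2, +4 over and over.
Decoding nctvqt: n−2=l, c−2=a, t−4=p, v−2=t, q−2=o, t−4=p.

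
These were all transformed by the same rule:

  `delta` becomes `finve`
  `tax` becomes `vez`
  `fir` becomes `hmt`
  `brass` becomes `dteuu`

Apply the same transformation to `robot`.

The shift depends on letter class: consonant d→f is +2, but vowel e→i is +4. Two shifts are in play — +4 for a/e/i/o/u, +2 for every other letter.
Applying it to robot: r(cons)+2=t, o(vowel)+4=s, b(cons)+2=d, o(vowel)+4=s, t(cons)+2=v.

tsdsv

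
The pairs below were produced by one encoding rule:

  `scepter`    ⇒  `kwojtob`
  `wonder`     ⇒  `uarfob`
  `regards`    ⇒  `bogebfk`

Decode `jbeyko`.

praise

s(18)→k(10) and c(2)→w(22) fit y≡9x+4 (mod 26); the inverse of 9 mod 26 is 3. Each letter's alphabet position (a=0..z=25) is mapped through 9·x+4 mod 26 — an affine cipher.
Undoing it on jbeyko: j(9)→3·(9−4)≡15=p; b(1)→3·(1−4)≡17=r; e(4)→3·(4−4)≡0=a; y(24)→3·(24−4)≡8=i; k(10)→3·(10−4)≡18=s; o(14)→3·(14−4)≡4=e (all mod 26).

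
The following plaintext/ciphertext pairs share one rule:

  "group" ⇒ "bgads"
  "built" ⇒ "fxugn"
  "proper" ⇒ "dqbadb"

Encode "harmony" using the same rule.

kzaydmt

Two steps: reverse the string, then apply a Caesar shift of +12.
For harmony: reverse → ynomrah; then shift: y+12=k, n+12=z, o+12=a, m+12=y, r+12=d, a+12=m, h+12=t.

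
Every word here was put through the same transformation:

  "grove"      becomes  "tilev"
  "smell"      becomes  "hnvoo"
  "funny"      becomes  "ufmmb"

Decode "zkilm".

Each pair mirrors across the alphabet (g↔t, r↔i, o↔l): positions sum to 25. This is the alphabet-reversal cipher (Atbash): a becomes z, b becomes y, etc.
Reversing it on zkilm: z↔a, k↔p, i↔r, l↔o, m↔n.

apron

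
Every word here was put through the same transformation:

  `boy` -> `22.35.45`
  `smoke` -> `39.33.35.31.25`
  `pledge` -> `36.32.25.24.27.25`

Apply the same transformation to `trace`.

b is letter #2 and maps to 22: an offset of 20. The number is (letter's place in the alphabet, a=1) + 20.
Applying it to trace: t=20→40, r=18→38, a=1→21, c=3→23, e=5→25.

40.38.21.23.25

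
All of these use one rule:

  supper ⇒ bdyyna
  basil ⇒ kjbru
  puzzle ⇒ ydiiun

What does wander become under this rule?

This is a Caesar cipher with shift 9.
Applying it to wander: w+9=f, a+9=j, n+9=w, d+9=m, e+9=n, r+9=a.

fjwmna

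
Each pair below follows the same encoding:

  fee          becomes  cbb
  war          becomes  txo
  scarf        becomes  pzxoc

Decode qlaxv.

today

It's a constant shift of +23 (ROT23).
Undoing it on qlaxv: q−23=t, l−23=o, a−23=d, x−23=a, v−23=y.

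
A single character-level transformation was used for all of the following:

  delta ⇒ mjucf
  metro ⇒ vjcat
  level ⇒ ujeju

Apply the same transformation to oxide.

tgnmj

The shift depends on letter class: consonant d→m is +9, but vowel e→j is +5. The rule splits by letter class: vowels +5, consonants +9.
For oxide: o(vowel)+5=t, x(cons)+9=g, i(vowel)+5=n, d(cons)+9=m, e(vowel)+5=j.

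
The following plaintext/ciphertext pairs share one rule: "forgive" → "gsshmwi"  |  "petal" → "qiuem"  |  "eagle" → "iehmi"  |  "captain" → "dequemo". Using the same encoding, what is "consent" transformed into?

dsotiou

The shift depends on letter class: consonant f→g is +1, but vowel o→s is +4. Two shifts are in play — +4 for a/e/i/o/u, +1 for every other letter.
For consent: c(cons)+1=d, o(vowel)+4=s, n(cons)+1=o, s(cons)+1=t, e(vowel)+4=i, n(cons)+1=o, t(cons)+1=u.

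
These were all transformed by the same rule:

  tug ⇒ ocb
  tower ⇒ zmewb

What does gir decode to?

jay

The output letters match the input read backwards, each shifted +8: tug reversed is gut. The word is reversed, then every letter is shifted forward by 8.
Reversing it on gir: shift back: g−8=y, i−8=a, r−8=j → yaj; then reverse → jay.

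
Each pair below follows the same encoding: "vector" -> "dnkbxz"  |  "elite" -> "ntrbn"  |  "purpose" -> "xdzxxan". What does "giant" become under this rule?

The shift depends on letter class: consonant v→d is +8, but vowel e→n is +9. The rule splits by letter class: vowels +9, consonants +8.
On giant: g(cons)+8=o, i(vowel)+9=r, a(vowel)+9=j, n(cons)+8=v, t(cons)+8=b.

orjvb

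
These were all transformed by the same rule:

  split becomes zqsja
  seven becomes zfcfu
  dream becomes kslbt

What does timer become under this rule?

Shifts by position in split: pos 0: s→z (+7), pos 1: p→q (+1), pos 2: l→s (+7), pos 3: i→j (+1) — repeating every 2. The shifts repeat in a cycle of length 2: positions 0,1,… shift by +7, +1, then the pattern repeats.
For timer: t+7=a, i+1=j, m+7=t, e+1=f, r+7=y.

ajtfy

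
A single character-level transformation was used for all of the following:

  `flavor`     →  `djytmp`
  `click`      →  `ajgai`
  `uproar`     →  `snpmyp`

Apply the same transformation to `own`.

This is a Caesar cipher with shift 24.
On own: o+24=m, w+24=u, n+24=l.

mul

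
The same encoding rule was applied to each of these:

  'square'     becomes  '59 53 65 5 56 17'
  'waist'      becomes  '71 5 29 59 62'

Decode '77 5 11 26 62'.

yacht

s(#19)→59 and q(#17)→53: differences scale by 3, so n = 3·pos + 2. The formula is n = 3×(alphabet index, a=1) + 2.
Reversing it on 77 5 11 26 62: 77→(77−2)÷3=25=y, 5→(5−2)÷3=1=a, 11→(11−2)÷3=3=c, 26→(26−2)÷3=8=h, 62→(62−2)÷3=20=t.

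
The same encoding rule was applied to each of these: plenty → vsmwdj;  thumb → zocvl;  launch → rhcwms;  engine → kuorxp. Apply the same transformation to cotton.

ivbcyy

The shift increases by 1 at each position, starting from +6: 6, 7, 8, ….
Applying it to cotton: c+6=i, o+7=v, t+8=b, t+9=c, o+10=y, n+11=y.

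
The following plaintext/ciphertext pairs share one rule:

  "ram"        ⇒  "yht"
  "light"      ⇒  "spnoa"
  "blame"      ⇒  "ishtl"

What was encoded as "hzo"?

Compare letters: r→y is +7, a→h is +7, m→t is +7 — a constant shift. This is a Caesar cipher with shift 7.
Undoing it on hzo: h−7=a, z−7=s, o−7=h.

ash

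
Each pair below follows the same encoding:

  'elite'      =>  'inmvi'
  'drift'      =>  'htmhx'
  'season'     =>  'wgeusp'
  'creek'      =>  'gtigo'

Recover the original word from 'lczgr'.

haven

Shifts by position in elite: pos 0: e→i (+4), pos 1: l→n (+2), pos 2: i→m (+4), pos 3: t→v (+2) — repeating every 2. It's a Vigenère-style cipher with numeric key [4,2]: position i shifts by key[i mod 2].
Undoing it on lczgr: l−4=h, c−2=a, z−4=v, g−2=e, r−4=n.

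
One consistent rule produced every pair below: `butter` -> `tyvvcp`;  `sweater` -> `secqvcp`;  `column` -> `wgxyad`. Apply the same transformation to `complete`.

wgajxcvc

b(1)→t(19) and u(20)→y(24) fit y≡3x+16 (mod 26); the inverse of 3 mod 26 is 9. Each letter's alphabet position (a=0..z=25) is mapped through 3·x+16 mod 26 — an affine cipher.
On complete: c(2)→3·2+16≡22=w; o(14)→3·14+16≡6=g; m(12)→3·12+16≡0=a; p(15)→3·15+16≡9=j; l(11)→3·11+16≡23=x; e(4)→3·4+16≡2=c; t(19)→3·19+16≡21=v; e(4)→3·4+16≡2=c (all mod 26).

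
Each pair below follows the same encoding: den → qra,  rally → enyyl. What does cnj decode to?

Every letter moves 13 places later in the alphabet, wrapping around z→a.
Reversing it on cnj: c−13=p, n−13=a, j−13=w.

paw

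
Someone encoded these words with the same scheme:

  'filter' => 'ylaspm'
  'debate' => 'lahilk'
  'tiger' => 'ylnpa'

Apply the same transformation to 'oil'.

The output letters match the input read backwards, each shifted +7: filter reversed is retlif. Read the word backwards and shift each letter +7.
On oil: reverse → lio; then shift: l+7=s, i+7=p, o+7=v.

spv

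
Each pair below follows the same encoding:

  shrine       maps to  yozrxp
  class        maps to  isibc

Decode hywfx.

In shrine: s→y is +6, h→o is +7, r→z is +8, i→r is +9 — the shift increases by 1 each position. Each letter shifts forward by (position + 6), i.e. 6, 7, 8, … — the shift grows by one for each successive letter.
Undoing it on hywfx: h−6=b, y−7=r, w−8=o, f−9=w, x−10=n.

brown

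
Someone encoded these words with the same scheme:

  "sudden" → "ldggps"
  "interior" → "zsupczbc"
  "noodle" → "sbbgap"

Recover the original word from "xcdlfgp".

s(18)→l(11) and u(20)→d(3) fit y≡9x+5 (mod 26); the inverse of 9 mod 26 is 3. This is an affine cipher: with a=0,…,z=25, each position x becomes (9x+5) mod 26.
Reversing it on xcdlfgp: x(23)→3·(23−5)≡2=c; c(2)→3·(2−5)≡17=r; d(3)→3·(3−5)≡20=u; l(11)→3·(11−5)≡18=s; f(5)→3·(5−5)≡0=a; g(6)→3·(6−5)≡3=d; p(15)→3·(15−5)≡4=e (all mod 26).

crusade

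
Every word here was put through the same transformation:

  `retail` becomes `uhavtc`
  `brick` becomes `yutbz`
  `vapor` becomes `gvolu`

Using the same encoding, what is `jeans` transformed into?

r(17)→u(20) and e(4)→h(7) fit y≡3x+21 (mod 26); the inverse of 3 mod 26 is 9. This is an affine cipher: with a=0,…,z=25, each position x becomes (3x+21) mod 26.
On jeans: j(9)→3·9+21≡22=w; e(4)→3·4+21≡7=h; a(0)→3·0+21≡21=v; n(13)→3·13+21≡8=i; s(18)→3·18+21≡23=x (all mod 26).

whvix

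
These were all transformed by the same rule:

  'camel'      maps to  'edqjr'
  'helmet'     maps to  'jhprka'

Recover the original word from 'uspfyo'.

In camel: c→e is +2, a→d is +3, m→q is +4, e→j is +5 — the shift increases by 1 each position. Each letter shifts forward by (position + 2), i.e. 2, 3, 4, … — the shift grows by one for each successive letter.
Undoing it on uspfyo: u−2=s, s−3=p, p−4=l, f−5=a, y−6=s, o−7=h.

splash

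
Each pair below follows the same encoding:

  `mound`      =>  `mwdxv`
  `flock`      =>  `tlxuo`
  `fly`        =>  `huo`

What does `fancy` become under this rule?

hlwjo

The output letters match the input read backwards, each shifted +9: mound reversed is dnuom. The word is reversed, then every letter is shifted forward by 9.
For fancy: reverse → ycnaf; then shift: y+9=h, c+9=l, n+9=w, a+9=j, f+9=o.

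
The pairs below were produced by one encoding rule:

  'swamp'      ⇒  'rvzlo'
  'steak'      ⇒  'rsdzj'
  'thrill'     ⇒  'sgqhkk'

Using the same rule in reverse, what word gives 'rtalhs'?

submit

Compare letters: s→r is +25, w→v is +25, a→z is +25 — a constant shift. Every letter moves 25 places later in the alphabet, wrapping around z→a.
Reversing it on rtalhs: r−25=s, t−25=u, a−25=b, l−25=m, h−25=i, s−25=t.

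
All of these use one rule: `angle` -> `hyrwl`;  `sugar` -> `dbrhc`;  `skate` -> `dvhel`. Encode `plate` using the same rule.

awhel

The shift depends on letter class: consonant n→y is +11, but vowel a→h is +7. The rule splits by letter class: vowels +7, consonants +11.
For plate: p(cons)+11=a, l(cons)+11=w, a(vowel)+7=h, t(cons)+11=e, e(vowel)+7=l.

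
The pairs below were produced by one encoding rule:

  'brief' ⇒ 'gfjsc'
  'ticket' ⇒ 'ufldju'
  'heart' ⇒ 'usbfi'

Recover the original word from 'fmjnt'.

smile

The output letters match the input read backwards, each shifted +1: brief reversed is feirb. Two steps: reverse the string, then apply a Caesar shift of +1.
Undoing it on fmjnt: shift back: f−1=e, m−1=l, j−1=i, n−1=m, t−1=s → elims; then reverse → smile.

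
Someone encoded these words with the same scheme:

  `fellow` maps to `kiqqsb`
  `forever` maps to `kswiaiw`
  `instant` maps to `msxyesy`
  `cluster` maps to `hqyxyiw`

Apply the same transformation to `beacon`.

The shift depends on letter class: consonant f→k is +5, but vowel e→i is +4. Two shifts are in play — +4 for a/e/i/o/u, +5 for every other letter.
Applying it to beacon: b(cons)+5=g, e(vowel)+4=i, a(vowel)+4=e, c(cons)+5=h, o(vowel)+4=s, n(cons)+5=s.

giehss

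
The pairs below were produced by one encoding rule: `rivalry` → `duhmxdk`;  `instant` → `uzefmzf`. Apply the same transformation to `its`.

ufe

Compare letters: r→d is +12, i→u is +12, v→h is +12 — a constant shift. This is a Caesar cipher with shift 12.
Applying it to its: i+12=u, t+12=f, s+12=e.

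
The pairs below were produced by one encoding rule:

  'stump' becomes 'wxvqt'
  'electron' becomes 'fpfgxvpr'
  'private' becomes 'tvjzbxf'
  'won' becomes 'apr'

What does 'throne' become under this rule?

The shift depends on letter class: consonant s→w is +4, but vowel u→v is +1. Vowels shift forward by 1 and consonants shift forward by 4.
Applying it to throne: t(cons)+4=x, h(cons)+4=l, r(cons)+4=v, o(vowel)+1=p, n(cons)+4=r, e(vowel)+1=f.

xlvprf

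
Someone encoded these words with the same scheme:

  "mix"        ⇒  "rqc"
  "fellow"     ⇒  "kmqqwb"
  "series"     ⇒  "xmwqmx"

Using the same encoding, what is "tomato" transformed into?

ywriyw

The shift depends on letter class: consonant m→r is +5, but vowel i→q is +8. Two shifts are in play — +8 for a/e/i/o/u, +5 for every other letter.
For tomato: t(cons)+5=y, o(vowel)+8=w, m(cons)+5=r, a(vowel)+8=i, t(cons)+5=y, o(vowel)+8=w.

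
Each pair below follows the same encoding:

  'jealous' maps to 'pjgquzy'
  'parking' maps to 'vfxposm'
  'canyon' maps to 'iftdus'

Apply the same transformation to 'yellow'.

It's a Vigenère-style cipher with numeric key [6,5]: position i shifts by key[i mod 2].
Applying it to yellow: y+6=e, e+5=j, l+6=r, l+5=q, o+6=u, w+5=b.

ejrqub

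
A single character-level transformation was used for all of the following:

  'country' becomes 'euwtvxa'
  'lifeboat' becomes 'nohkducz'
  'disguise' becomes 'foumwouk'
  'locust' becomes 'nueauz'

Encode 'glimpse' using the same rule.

Shifts by position in country: pos 0: c→e (+2), pos 1: o→u (+6), pos 2: u→w (+2), pos 3: n→t (+6) — repeating every 2. The shifts repeat in a cycle of length 2: positions 0,1,… shift by +2, +6, then the pattern repeats.
Applying it to glimpse: g+2=i, l+6=r, i+2=k, m+6=s, p+2=r, s+6=y, e+2=g.

irksryg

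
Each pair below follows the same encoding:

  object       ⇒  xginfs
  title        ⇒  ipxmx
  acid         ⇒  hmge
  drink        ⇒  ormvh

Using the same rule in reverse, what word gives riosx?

The output letters match the input read backwards, each shifted +4: object reversed is tcejbo. Two steps: reverse the string, then apply a Caesar shift of +4.
Decoding riosx: shift back: r−4=n, i−4=e, o−4=k, s−4=o, x−4=t → nekot; then reverse → token.

token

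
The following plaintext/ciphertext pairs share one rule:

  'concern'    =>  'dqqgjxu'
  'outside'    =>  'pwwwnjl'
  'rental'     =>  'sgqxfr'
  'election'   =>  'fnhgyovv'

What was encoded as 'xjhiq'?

wheel

In concern: c→d is +1, o→q is +2, n→q is +3, c→g is +4 — the shift increases by 1 each position. Letter i (0-indexed) is shifted by i+1, so successive shifts are 1, 2, 3, ….
Decoding xjhiq: x−1=w, j−2=h, h−3=e, i−4=e, q−5=l.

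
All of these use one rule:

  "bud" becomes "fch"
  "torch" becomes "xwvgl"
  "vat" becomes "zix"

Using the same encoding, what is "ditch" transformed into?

The shift depends on letter class: consonant b→f is +4, but vowel u→c is +8. Two shifts are in play — +8 for a/e/i/o/u, +4 for every other letter.
For ditch: d(cons)+4=h, i(vowel)+8=q, t(cons)+4=x, c(cons)+4=g, h(cons)+4=l.

hqxgl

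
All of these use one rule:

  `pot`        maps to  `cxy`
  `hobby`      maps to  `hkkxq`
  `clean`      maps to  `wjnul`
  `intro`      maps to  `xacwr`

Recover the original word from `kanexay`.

The output letters match the input read backwards, each shifted +9: pot reversed is top. Read the word backwards and shift each letter +9.
Decoding kanexay: shift back: k−9=b, a−9=r, n−9=e, e−9=v, x−9=o, a−9=r, y−9=p → brevorp; then reverse → proverb.

proverb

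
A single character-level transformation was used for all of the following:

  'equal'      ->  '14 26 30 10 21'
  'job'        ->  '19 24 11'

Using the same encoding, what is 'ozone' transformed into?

e is letter #5 and maps to 14: an offset of 9. Each letter is replaced by its alphabet position (a=1..z=26) + 9.
On ozone: o=15→24, z=26→35, o=15→24, n=14→23, e=5→14.

24 35 24 23 14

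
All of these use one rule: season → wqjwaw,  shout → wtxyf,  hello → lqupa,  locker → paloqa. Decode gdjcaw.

Shifts by position in season: pos 0: s→w (+4), pos 1: e→q (+12), pos 2: a→j (+9), pos 3: s→w (+4), pos 4: o→a (+12), pos 5: n→w (+9) — repeating every 3. It's a Vigenère-style cipher with numeric key [4,12,9]: position i shifts by key[i mod 3].
Decoding gdjcaw: g−4=c, d−12=r, j−9=a, c−4=y, a−12=o, w−9=n.

crayon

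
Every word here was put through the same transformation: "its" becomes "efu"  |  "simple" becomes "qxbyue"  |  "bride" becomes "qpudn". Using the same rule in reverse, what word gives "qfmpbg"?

update

Read the word backwards and shift each letter +12.
Undoing it on qfmpbg: shift back: q−12=e, f−12=t, m−12=a, p−12=d, b−12=p, g−12=u → etadpu; then reverse → update.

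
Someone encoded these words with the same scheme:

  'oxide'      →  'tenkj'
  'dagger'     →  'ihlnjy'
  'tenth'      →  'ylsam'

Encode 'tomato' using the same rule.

Shifts by position in oxide: pos 0: o→t (+5), pos 1: x→e (+7), pos 2: i→n (+5), pos 3: d→k (+7) — repeating every 2. A repeating key of period 2 is used — shifts +5, +7 over and over.
On tomato: t+5=y, o+7=v, m+5=r, a+7=h, t+5=y, o+7=v.

yvrhyv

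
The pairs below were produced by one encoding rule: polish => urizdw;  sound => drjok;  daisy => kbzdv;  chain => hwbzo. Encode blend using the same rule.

p(15)→u(20) and o(14)→r(17) fit y≡3x+1 (mod 26); the inverse of 3 mod 26 is 9. Treating letters as 0–25, the rule is x ↦ 3x + 1 (mod 26).
For blend: b(1)→3·1+1≡4=e; l(11)→3·11+1≡8=i; e(4)→3·4+1≡13=n; n(13)→3·13+1≡14=o; d(3)→3·3+1≡10=k (all mod 26).

einok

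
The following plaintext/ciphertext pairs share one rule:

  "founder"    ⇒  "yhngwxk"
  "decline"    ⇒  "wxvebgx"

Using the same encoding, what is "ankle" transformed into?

Compare letters: f→y is +19, o→h is +19, u→n is +19 — a constant shift. Every letter moves 19 places later in the alphabet, wrapping around z→a.
Applying it to ankle: a+19=t, n+19=g, k+19=d, l+19=e, e+19=x.

tgdex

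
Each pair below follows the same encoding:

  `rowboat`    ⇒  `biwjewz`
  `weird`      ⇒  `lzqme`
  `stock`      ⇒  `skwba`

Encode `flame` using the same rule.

muitn

The word is reversed, then every letter is shifted forward by 8.
For flame: reverse → emalf; then shift: e+8=m, m+8=u, a+8=i, l+8=t, f+8=n.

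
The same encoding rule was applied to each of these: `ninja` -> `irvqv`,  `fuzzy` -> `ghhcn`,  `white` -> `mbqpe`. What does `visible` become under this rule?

The output letters match the input read backwards, each shifted +8: ninja reversed is ajnin. Read the word backwards and shift each letter +8.
On visible: reverse → elbisiv; then shift: e+8=m, l+8=t, b+8=j, i+8=q, s+8=a, i+8=q, v+8=d.

mtjqaqd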